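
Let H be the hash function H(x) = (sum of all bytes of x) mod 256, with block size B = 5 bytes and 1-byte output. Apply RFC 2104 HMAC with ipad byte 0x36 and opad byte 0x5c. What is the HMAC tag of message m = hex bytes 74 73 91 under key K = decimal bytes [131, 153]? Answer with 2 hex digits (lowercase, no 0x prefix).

Key decimal bytes [131, 153] = 83 99 is 2 bytes ≤ B = 5; zero-pad to 5 bytes: K' = 83 99 00 00 00.
K' ⊕ ipad = b5 af 36 36 36.  K' ⊕ opad = df c5 5c 5c 5c.
Inner input = (K'⊕ipad) ∥ m = b5 af 36 36 36 ∥ 74 73 91.
Inner hash: sum = 181+175+54+54+54+116+115+145 = 894; mod 256 = 126 → 7e.
Outer input = (K'⊕opad) ∥ inner = df c5 5c 5c 5c ∥ 7e.
Outer hash (tag): sum = 223+197+92+92+92+126 = 822; mod 256 = 54 → 36.

36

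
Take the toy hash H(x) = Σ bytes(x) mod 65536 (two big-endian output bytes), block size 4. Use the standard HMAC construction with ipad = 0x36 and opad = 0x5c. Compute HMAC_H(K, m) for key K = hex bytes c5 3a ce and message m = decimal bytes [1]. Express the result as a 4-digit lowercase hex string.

021d

Key hex bytes c5 3a ce is 3 bytes ≤ B = 4; zero-pad to 4 bytes: K' = c5 3a ce 00.
K' ⊕ ipad = f3 0c f8 36.  K' ⊕ opad = 99 66 92 5c.
Inner input = (K'⊕ipad) ∥ m = f3 0c f8 36 ∥ 01.
Inner hash: sum = 243+12+248+54+1 = 558 → 02 2e.
Outer input = (K'⊕opad) ∥ inner = 99 66 92 5c ∥ 02 2e.
Outer hash (tag): sum = 153+102+146+92+2+46 = 541 → 02 1d.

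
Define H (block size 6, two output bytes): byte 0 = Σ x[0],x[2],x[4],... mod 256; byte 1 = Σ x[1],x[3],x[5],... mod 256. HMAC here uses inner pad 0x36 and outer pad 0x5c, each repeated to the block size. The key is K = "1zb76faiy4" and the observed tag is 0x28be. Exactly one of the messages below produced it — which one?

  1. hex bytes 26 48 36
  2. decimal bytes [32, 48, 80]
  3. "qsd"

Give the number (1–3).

2

Key "1zb76faiy4" = 31 7a 62 37 36 66 61 69 79 34 is 10 bytes > B = 6, so hash it first: H(key) = a3 b4, then zero-pad to 6 bytes: K' = a3 b4 00 00 00 00.
K' ⊕ ipad = 95 82 36 36 36 36; K' ⊕ opad = ff e8 5c 5c 5c 5c.
m1: inner = H(95 82 36 36 36 36 26 48 36) = 5d 36; tag = H(ff e8 5c 5c 5c 5c 5d 36) = 14d6
m2: inner = H(95 82 36 36 36 36 20 30 50) = 71 1e; tag = H(ff e8 5c 5c 5c 5c 71 1e) = 28be ← matches
m3: inner = H(95 82 36 36 36 36 71 73 64) = d6 61; tag = H(ff e8 5c 5c 5c 5c d6 61) = 8d01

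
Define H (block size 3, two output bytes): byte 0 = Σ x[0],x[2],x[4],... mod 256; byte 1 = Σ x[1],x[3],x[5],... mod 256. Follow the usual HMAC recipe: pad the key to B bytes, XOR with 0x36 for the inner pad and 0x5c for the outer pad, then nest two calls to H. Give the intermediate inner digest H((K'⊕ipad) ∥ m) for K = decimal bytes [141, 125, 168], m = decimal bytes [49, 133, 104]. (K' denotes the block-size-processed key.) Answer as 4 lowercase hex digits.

dee4

Key decimal bytes [141, 125, 168] = 8d 7d a8 is exactly B = 3 bytes: K' = 8d 7d a8.
K' ⊕ ipad = bb 4b 9e.
Inner input = bb 4b 9e ∥ 31 85 68.
Inner hash: even-index sum = 478 mod 256 = 222; odd-index sum = 228 mod 256 = 228 → de e4.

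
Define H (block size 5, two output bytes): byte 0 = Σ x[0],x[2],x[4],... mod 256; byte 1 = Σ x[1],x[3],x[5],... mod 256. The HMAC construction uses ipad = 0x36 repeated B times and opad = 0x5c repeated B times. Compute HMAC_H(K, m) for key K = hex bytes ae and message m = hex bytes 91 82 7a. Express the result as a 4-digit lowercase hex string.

Key hex bytes ae is 1 byte ≤ B = 5; zero-pad to 5 bytes: K' = ae 00 00 00 00.
K' ⊕ ipad = 98 36 36 36 36.  K' ⊕ opad = f2 5c 5c 5c 5c.
Inner input = (K'⊕ipad) ∥ m = 98 36 36 36 36 ∥ 91 82 7a.
Inner hash: even-index sum = 390 mod 256 = 134; odd-index sum = 375 mod 256 = 119 → 86 77.
Outer input = (K'⊕opad) ∥ inner = f2 5c 5c 5c 5c ∥ 86 77.
Outer hash (tag): even-index sum = 545 mod 256 = 33; odd-index sum = 318 mod 256 = 62 → 21 3e.

213e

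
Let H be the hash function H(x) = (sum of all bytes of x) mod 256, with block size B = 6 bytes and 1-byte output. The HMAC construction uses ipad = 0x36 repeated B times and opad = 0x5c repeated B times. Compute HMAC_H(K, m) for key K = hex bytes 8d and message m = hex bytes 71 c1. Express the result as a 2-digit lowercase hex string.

Key hex bytes 8d is 1 byte ≤ B = 6; zero-pad to 6 bytes: K' = 8d 00 00 00 00 00.
K' ⊕ ipad = bb 36 36 36 36 36.  K' ⊕ opad = d1 5c 5c 5c 5c 5c.
Inner input = (K'⊕ipad) ∥ m = bb 36 36 36 36 36 ∥ 71 c1.
Inner hash: sum = 187+54+54+54+54+54+113+193 = 763; mod 256 = 251 → fb.
Outer input = (K'⊕opad) ∥ inner = d1 5c 5c 5c 5c 5c ∥ fb.
Outer hash (tag): sum = 209+92+92+92+92+92+251 = 920; mod 256 = 152 → 98.

98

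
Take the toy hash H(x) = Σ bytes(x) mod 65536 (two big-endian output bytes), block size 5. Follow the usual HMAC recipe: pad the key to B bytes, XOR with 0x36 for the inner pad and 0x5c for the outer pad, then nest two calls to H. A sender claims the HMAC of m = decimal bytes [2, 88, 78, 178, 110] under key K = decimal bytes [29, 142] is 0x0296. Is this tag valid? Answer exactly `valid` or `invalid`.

invalid

Key decimal bytes [29, 142] = 1d 8e is 2 bytes ≤ B = 5; zero-pad to 5 bytes: K' = 1d 8e 00 00 00.
K' ⊕ ipad = 2b b8 36 36 36; K' ⊕ opad = 41 d2 5c 5c 5c.
Inner hash: sum = 43+184+54+54+54+2+88+78+178+110 = 845 → 03 4d.
Outer hash (recomputed tag): sum = 65+210+92+92+92+3+77 = 631 → 02 77.
Recomputed tag = 0277; claimed = 0296 → mismatch.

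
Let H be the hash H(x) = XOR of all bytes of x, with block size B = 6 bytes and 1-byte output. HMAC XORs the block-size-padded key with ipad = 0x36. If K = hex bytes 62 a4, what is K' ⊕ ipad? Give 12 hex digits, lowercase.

549236363636

Key hex bytes 62 a4 is 2 bytes ≤ B = 6; zero-pad to 6 bytes: K' = 62 a4 00 00 00 00.
XOR each byte with 0x36: 62⊕36=54, a4⊕36=92, 00⊕36=36, 00⊕36=36, 00⊕36=36, 00⊕36=36.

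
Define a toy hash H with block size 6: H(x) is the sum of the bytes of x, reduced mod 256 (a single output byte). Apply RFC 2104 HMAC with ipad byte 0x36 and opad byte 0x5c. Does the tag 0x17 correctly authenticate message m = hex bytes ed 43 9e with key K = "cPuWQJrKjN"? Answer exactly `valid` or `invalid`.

Key "cPuWQJrKjN" = 63 50 75 57 51 4a 72 4b 6a 4e is 10 bytes > B = 6, so hash it first: H(key) = 8f, then zero-pad to 6 bytes: K' = 8f 00 00 00 00 00.
K' ⊕ ipad = b9 36 36 36 36 36; K' ⊕ opad = d3 5c 5c 5c 5c 5c.
Inner hash: sum = 185+54+54+54+54+54+237+67+158 = 917; mod 256 = 149 → 95.
Outer hash (recomputed tag): sum = 211+92+92+92+92+92+149 = 820; mod 256 = 52 → 34.
Recomputed tag = 34; claimed = 17 → mismatch.

invalid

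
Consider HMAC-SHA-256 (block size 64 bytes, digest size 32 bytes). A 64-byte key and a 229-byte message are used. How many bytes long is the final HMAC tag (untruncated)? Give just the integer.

32

The tag is one SHA-256 digest: 32 bytes.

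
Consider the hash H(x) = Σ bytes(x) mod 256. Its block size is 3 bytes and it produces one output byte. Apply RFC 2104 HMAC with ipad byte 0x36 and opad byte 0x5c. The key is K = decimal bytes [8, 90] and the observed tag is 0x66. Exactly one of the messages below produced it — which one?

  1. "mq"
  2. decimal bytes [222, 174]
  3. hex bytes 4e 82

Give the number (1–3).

3

Key decimal bytes [8, 90] = 08 5a is 2 bytes ≤ B = 3; zero-pad to 3 bytes: K' = 08 5a 00.
K' ⊕ ipad = 3e 6c 36; K' ⊕ opad = 54 06 5c.
m1: inner = H(3e 6c 36 6d 71) = be; tag = H(54 06 5c be) = 74
m2: inner = H(3e 6c 36 de ae) = 6c; tag = H(54 06 5c 6c) = 22
m3: inner = H(3e 6c 36 4e 82) = b0; tag = H(54 06 5c b0) = 66 ← matches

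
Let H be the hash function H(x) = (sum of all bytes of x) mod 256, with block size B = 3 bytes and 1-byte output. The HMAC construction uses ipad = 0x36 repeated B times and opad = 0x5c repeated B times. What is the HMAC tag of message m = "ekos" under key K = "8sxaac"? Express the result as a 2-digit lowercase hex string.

Key "8sxaac" = 38 73 78 61 61 63 is 6 bytes > B = 3, so hash it first: H(key) = 48, then zero-pad to 3 bytes: K' = 48 00 00.
K' ⊕ ipad = 7e 36 36.  K' ⊕ opad = 14 5c 5c.
Inner input = (K'⊕ipad) ∥ m = 7e 36 36 ∥ 65 6b 6f 73.
Inner hash: sum = 126+54+54+101+107+111+115 = 668; mod 256 = 156 → 9c.
Outer input = (K'⊕opad) ∥ inner = 14 5c 5c ∥ 9c.
Outer hash (tag): sum = 20+92+92+156 = 360; mod 256 = 104 → 68.

68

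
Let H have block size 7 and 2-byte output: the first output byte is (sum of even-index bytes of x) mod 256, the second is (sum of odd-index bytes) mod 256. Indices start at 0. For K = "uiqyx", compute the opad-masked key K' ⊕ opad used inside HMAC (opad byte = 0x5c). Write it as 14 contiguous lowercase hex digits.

Key "uiqyx" = 75 69 71 79 78 is 5 bytes ≤ B = 7; zero-pad to 7 bytes: K' = 75 69 71 79 78 00 00.
XOR each byte with 0x5c: 75⊕5c=29, 69⊕5c=35, 71⊕5c=2d, 79⊕5c=25, 78⊕5c=24, 00⊕5c=5c, 00⊕5c=5c.

29352d25245c5c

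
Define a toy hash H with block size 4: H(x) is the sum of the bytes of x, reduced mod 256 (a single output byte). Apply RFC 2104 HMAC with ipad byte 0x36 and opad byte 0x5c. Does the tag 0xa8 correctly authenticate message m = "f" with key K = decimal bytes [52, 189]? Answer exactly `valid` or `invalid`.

invalid

Key decimal bytes [52, 189] = 34 bd is 2 bytes ≤ B = 4; zero-pad to 4 bytes: K' = 34 bd 00 00.
K' ⊕ ipad = 02 8b 36 36; K' ⊕ opad = 68 e1 5c 5c.
Inner hash: sum = 2+139+54+54+102 = 351; mod 256 = 95 → 5f.
Outer hash (recomputed tag): sum = 104+225+92+92+95 = 608; mod 256 = 96 → 60.
Recomputed tag = 60; claimed = a8 → mismatch.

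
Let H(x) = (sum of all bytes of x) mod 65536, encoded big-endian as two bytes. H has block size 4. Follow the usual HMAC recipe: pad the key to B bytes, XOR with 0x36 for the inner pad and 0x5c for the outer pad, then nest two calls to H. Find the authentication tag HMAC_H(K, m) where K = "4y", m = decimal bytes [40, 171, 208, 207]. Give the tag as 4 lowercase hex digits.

Key "4y" = 34 79 is 2 bytes ≤ B = 4; zero-pad to 4 bytes: K' = 34 79 00 00.
K' ⊕ ipad = 02 4f 36 36.  K' ⊕ opad = 68 25 5c 5c.
Inner input = (K'⊕ipad) ∥ m = 02 4f 36 36 ∥ 28 ab d0 cf.
Inner hash: sum = 2+79+54+54+40+171+208+207 = 815 → 03 2f.
Outer input = (K'⊕opad) ∥ inner = 68 25 5c 5c ∥ 03 2f.
Outer hash (tag): sum = 104+37+92+92+3+47 = 375 → 01 77.

0177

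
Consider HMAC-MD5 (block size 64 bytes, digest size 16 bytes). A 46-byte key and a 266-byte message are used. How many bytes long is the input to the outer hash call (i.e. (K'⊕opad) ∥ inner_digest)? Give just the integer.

Key is 46 ≤ 64 bytes, zero-padded: |K'| = 64.
Outer input = (K'⊕opad) ∥ H(inner) → 64 + 16 = 80 bytes.

80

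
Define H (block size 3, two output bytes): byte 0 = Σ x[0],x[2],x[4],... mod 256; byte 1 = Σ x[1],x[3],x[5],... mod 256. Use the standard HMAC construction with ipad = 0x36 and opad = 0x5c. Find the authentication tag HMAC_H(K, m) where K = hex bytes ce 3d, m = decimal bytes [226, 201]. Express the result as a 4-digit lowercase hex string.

Key hex bytes ce 3d is 2 bytes ≤ B = 3; zero-pad to 3 bytes: K' = ce 3d 00.
K' ⊕ ipad = f8 0b 36.  K' ⊕ opad = 92 61 5c.
Inner input = (K'⊕ipad) ∥ m = f8 0b 36 ∥ e2 c9.
Inner hash: even-index sum = 503 mod 256 = 247; odd-index sum = 237 mod 256 = 237 → f7 ed.
Outer input = (K'⊕opad) ∥ inner = 92 61 5c ∥ f7 ed.
Outer hash (tag): even-index sum = 475 mod 256 = 219; odd-index sum = 344 mod 256 = 88 → db 58.

db58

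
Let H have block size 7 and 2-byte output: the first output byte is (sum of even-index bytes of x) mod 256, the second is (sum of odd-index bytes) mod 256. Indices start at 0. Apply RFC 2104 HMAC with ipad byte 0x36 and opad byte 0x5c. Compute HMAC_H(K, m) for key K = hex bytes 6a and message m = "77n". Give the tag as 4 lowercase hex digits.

Key hex bytes 6a is 1 byte ≤ B = 7; zero-pad to 7 bytes: K' = 6a 00 00 00 00 00 00.
K' ⊕ ipad = 5c 36 36 36 36 36 36.  K' ⊕ opad = 36 5c 5c 5c 5c 5c 5c.
Inner input = (K'⊕ipad) ∥ m = 5c 36 36 36 36 36 36 ∥ 37 37 6e.
Inner hash: even-index sum = 309 mod 256 = 53; odd-index sum = 327 mod 256 = 71 → 35 47.
Outer input = (K'⊕opad) ∥ inner = 36 5c 5c 5c 5c 5c 5c ∥ 35 47.
Outer hash (tag): even-index sum = 401 mod 256 = 145; odd-index sum = 329 mod 256 = 73 → 91 49.

9149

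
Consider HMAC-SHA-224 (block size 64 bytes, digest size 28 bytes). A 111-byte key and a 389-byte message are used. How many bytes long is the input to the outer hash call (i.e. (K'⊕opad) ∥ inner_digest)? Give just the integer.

92

Key is 111 > 64 bytes, so it is hashed to 28 bytes then zero-padded to 64: |K'| = 64.
Outer input = (K'⊕opad) ∥ H(inner) → 64 + 28 = 92 bytes.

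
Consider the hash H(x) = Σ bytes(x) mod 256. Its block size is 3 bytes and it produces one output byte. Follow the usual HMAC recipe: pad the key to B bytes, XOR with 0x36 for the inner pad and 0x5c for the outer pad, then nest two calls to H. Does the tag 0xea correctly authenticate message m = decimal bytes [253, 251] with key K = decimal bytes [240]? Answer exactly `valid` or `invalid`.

invalid

Key decimal bytes [240] = f0 is 1 byte ≤ B = 3; zero-pad to 3 bytes: K' = f0 00 00.
K' ⊕ ipad = c6 36 36; K' ⊕ opad = ac 5c 5c.
Inner hash: sum = 198+54+54+253+251 = 810; mod 256 = 42 → 2a.
Outer hash (recomputed tag): sum = 172+92+92+42 = 398; mod 256 = 142 → 8e.
Recomputed tag = 8e; claimed = ea → mismatch.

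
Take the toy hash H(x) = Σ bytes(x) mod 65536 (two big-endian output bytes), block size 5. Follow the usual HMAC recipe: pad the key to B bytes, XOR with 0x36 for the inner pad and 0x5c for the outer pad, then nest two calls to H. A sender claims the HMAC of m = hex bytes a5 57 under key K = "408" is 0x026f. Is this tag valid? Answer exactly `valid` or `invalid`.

Key "408" = 34 30 38 is 3 bytes ≤ B = 5; zero-pad to 5 bytes: K' = 34 30 38 00 00.
K' ⊕ ipad = 02 06 0e 36 36; K' ⊕ opad = 68 6c 64 5c 5c.
Inner hash: sum = 2+6+14+54+54+165+87 = 382 → 01 7e.
Outer hash (recomputed tag): sum = 104+108+100+92+92+1+126 = 623 → 02 6f.
Recomputed tag = 026f; claimed = 026f → match.

valid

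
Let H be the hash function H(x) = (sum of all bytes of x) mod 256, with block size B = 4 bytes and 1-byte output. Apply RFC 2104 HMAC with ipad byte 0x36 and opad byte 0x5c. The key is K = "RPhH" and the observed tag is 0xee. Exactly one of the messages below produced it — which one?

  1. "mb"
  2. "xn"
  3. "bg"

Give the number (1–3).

2

Key "RPhH" = 52 50 68 48 is exactly B = 4 bytes: K' = 52 50 68 48.
K' ⊕ ipad = 64 66 5e 7e; K' ⊕ opad = 0e 0c 34 14.
m1: inner = H(64 66 5e 7e 6d 62) = 75; tag = H(0e 0c 34 14 75) = d7
m2: inner = H(64 66 5e 7e 78 6e) = 8c; tag = H(0e 0c 34 14 8c) = ee ← matches
m3: inner = H(64 66 5e 7e 62 67) = 6f; tag = H(0e 0c 34 14 6f) = d1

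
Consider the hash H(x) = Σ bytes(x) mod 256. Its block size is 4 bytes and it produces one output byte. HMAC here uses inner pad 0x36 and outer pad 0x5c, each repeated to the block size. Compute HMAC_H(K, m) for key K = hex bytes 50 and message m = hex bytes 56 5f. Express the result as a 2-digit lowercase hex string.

dd

Key hex bytes 50 is 1 byte ≤ B = 4; zero-pad to 4 bytes: K' = 50 00 00 00.
K' ⊕ ipad = 66 36 36 36.  K' ⊕ opad = 0c 5c 5c 5c.
Inner input = (K'⊕ipad) ∥ m = 66 36 36 36 ∥ 56 5f.
Inner hash: sum = 102+54+54+54+86+95 = 445; mod 256 = 189 → bd.
Outer input = (K'⊕opad) ∥ inner = 0c 5c 5c 5c ∥ bd.
Outer hash (tag): sum = 12+92+92+92+189 = 477; mod 256 = 221 → dd.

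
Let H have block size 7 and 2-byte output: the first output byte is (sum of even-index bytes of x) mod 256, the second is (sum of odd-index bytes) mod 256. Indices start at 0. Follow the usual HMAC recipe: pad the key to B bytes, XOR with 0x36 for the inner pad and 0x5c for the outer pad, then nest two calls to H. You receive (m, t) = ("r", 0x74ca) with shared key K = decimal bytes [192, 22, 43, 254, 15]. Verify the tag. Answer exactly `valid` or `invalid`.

invalid

Key decimal bytes [192, 22, 43, 254, 15] = c0 16 2b fe 0f is 5 bytes ≤ B = 7; zero-pad to 7 bytes: K' = c0 16 2b fe 0f 00 00.
K' ⊕ ipad = f6 20 1d c8 39 36 36; K' ⊕ opad = 9c 4a 77 a2 53 5c 5c.
Inner hash: even-index sum = 386 mod 256 = 130; odd-index sum = 400 mod 256 = 144 → 82 90.
Outer hash (recomputed tag): even-index sum = 594 mod 256 = 82; odd-index sum = 458 mod 256 = 202 → 52 ca.
Recomputed tag = 52ca; claimed = 74ca → mismatch.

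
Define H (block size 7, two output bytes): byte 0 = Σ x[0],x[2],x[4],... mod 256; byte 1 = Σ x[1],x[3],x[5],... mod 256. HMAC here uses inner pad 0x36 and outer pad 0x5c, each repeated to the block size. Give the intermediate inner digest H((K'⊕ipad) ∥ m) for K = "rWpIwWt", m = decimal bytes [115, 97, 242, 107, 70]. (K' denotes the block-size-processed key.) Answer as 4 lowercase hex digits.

d9ec

Key "rWpIwWt" = 72 57 70 49 77 57 74 is exactly B = 7 bytes: K' = 72 57 70 49 77 57 74.
K' ⊕ ipad = 44 61 46 7f 41 61 42.
Inner input = 44 61 46 7f 41 61 42 ∥ 73 61 f2 6b 46.
Inner hash: even-index sum = 473 mod 256 = 217; odd-index sum = 748 mod 256 = 236 → d9 ec.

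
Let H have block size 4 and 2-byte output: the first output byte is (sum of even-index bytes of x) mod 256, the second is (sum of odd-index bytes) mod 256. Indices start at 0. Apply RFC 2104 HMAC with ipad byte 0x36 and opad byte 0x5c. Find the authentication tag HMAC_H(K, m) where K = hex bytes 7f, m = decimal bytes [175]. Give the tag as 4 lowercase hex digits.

ad24

Key hex bytes 7f is 1 byte ≤ B = 4; zero-pad to 4 bytes: K' = 7f 00 00 00.
K' ⊕ ipad = 49 36 36 36.  K' ⊕ opad = 23 5c 5c 5c.
Inner input = (K'⊕ipad) ∥ m = 49 36 36 36 ∥ af.
Inner hash: even-index sum = 302 mod 256 = 46; odd-index sum = 108 mod 256 = 108 → 2e 6c.
Outer input = (K'⊕opad) ∥ inner = 23 5c 5c 5c ∥ 2e 6c.
Outer hash (tag): even-index sum = 173 mod 256 = 173; odd-index sum = 292 mod 256 = 36 → ad 24.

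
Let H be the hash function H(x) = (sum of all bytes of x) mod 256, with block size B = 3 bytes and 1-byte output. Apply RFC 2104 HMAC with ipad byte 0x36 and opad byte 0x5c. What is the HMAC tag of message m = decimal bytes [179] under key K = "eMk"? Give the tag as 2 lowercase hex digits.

Key "eMk" = 65 4d 6b is exactly B = 3 bytes: K' = 65 4d 6b.
K' ⊕ ipad = 53 7b 5d.  K' ⊕ opad = 39 11 37.
Inner input = (K'⊕ipad) ∥ m = 53 7b 5d ∥ b3.
Inner hash: sum = 83+123+93+179 = 478; mod 256 = 222 → de.
Outer input = (K'⊕opad) ∥ inner = 39 11 37 ∥ de.
Outer hash (tag): sum = 57+17+55+222 = 351; mod 256 = 95 → 5f.

5f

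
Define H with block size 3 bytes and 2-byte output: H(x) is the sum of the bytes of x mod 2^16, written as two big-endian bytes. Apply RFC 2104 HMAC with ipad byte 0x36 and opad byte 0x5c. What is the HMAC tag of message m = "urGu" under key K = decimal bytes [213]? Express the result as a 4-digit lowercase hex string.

0235

Key decimal bytes [213] = d5 is 1 byte ≤ B = 3; zero-pad to 3 bytes: K' = d5 00 00.
K' ⊕ ipad = e3 36 36.  K' ⊕ opad = 89 5c 5c.
Inner input = (K'⊕ipad) ∥ m = e3 36 36 ∥ 75 72 47 75.
Inner hash: sum = 227+54+54+117+114+71+117 = 754 → 02 f2.
Outer input = (K'⊕opad) ∥ inner = 89 5c 5c ∥ 02 f2.
Outer hash (tag): sum = 137+92+92+2+242 = 565 → 02 35.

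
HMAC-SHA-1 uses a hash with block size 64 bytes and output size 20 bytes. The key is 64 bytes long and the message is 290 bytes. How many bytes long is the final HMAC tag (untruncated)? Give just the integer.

20

The tag is one SHA-1 digest: 20 bytes.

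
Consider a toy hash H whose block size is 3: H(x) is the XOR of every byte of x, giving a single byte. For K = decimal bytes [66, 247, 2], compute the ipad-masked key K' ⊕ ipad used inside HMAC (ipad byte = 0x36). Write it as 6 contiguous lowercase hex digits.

Key decimal bytes [66, 247, 2] = 42 f7 02 is exactly B = 3 bytes: K' = 42 f7 02.
XOR each byte with 0x36: 42⊕36=74, f7⊕36=c1, 02⊕36=34.

74c134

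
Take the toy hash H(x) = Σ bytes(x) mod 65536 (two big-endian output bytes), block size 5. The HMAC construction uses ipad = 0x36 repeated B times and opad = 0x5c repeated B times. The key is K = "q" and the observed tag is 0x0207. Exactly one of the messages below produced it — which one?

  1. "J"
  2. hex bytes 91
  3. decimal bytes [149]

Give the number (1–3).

1

Key "q" = 71 is 1 byte ≤ B = 5; zero-pad to 5 bytes: K' = 71 00 00 00 00.
K' ⊕ ipad = 47 36 36 36 36; K' ⊕ opad = 2d 5c 5c 5c 5c.
m1: inner = H(47 36 36 36 36 4a) = 01 69; tag = H(2d 5c 5c 5c 5c 01 69) = 0207 ← matches
m2: inner = H(47 36 36 36 36 91) = 01 b0; tag = H(2d 5c 5c 5c 5c 01 b0) = 024e
m3: inner = H(47 36 36 36 36 95) = 01 b4; tag = H(2d 5c 5c 5c 5c 01 b4) = 0252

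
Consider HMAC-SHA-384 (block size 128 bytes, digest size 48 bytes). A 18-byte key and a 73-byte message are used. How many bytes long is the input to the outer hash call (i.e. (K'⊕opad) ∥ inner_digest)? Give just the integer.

Key is 18 ≤ 128 bytes, zero-padded: |K'| = 128.
Outer input = (K'⊕opad) ∥ H(inner) → 128 + 48 = 176 bytes.

176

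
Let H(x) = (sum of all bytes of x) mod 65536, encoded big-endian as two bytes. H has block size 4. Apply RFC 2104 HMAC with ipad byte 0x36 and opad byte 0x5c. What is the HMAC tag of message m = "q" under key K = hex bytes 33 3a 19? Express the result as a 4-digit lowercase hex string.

025d

Key hex bytes 33 3a 19 is 3 bytes ≤ B = 4; zero-pad to 4 bytes: K' = 33 3a 19 00.
K' ⊕ ipad = 05 0c 2f 36.  K' ⊕ opad = 6f 66 45 5c.
Inner input = (K'⊕ipad) ∥ m = 05 0c 2f 36 ∥ 71.
Inner hash: sum = 5+12+47+54+113 = 231 → 00 e7.
Outer input = (K'⊕opad) ∥ inner = 6f 66 45 5c ∥ 00 e7.
Outer hash (tag): sum = 111+102+69+92+0+231 = 605 → 02 5d.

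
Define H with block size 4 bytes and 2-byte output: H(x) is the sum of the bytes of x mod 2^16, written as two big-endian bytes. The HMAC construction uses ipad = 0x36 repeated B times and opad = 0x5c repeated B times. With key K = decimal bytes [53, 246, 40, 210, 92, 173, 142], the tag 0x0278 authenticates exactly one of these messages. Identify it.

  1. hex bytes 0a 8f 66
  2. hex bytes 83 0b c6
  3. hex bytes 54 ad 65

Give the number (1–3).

Key decimal bytes [53, 246, 40, 210, 92, 173, 142] = 35 f6 28 d2 5c ad 8e is 7 bytes > B = 4, so hash it first: H(key) = 03 bc, then zero-pad to 4 bytes: K' = 03 bc 00 00.
K' ⊕ ipad = 35 8a 36 36; K' ⊕ opad = 5f e0 5c 5c.
m1: inner = H(35 8a 36 36 0a 8f 66) = 02 2a; tag = H(5f e0 5c 5c 02 2a) = 0223
m2: inner = H(35 8a 36 36 83 0b c6) = 02 7f; tag = H(5f e0 5c 5c 02 7f) = 0278 ← matches
m3: inner = H(35 8a 36 36 54 ad 65) = 02 91; tag = H(5f e0 5c 5c 02 91) = 028a

2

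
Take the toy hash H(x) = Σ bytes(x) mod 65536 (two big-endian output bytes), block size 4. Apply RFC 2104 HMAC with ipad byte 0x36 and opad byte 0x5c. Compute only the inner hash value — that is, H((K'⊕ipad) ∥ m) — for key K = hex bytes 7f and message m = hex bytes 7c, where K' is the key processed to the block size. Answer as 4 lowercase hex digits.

Key hex bytes 7f is 1 byte ≤ B = 4; zero-pad to 4 bytes: K' = 7f 00 00 00.
K' ⊕ ipad = 49 36 36 36.
Inner input = 49 36 36 36 ∥ 7c.
Inner hash: sum = 73+54+54+54+124 = 359 → 01 67.

0167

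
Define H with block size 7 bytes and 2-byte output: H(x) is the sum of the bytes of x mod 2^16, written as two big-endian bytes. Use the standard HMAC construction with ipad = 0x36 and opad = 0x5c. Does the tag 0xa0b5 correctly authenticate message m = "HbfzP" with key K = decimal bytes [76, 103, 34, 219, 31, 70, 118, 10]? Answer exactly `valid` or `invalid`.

Key decimal bytes [76, 103, 34, 219, 31, 70, 118, 10] = 4c 67 22 db 1f 46 76 0a is 8 bytes > B = 7, so hash it first: H(key) = 02 95, then zero-pad to 7 bytes: K' = 02 95 00 00 00 00 00.
K' ⊕ ipad = 34 a3 36 36 36 36 36; K' ⊕ opad = 5e c9 5c 5c 5c 5c 5c.
Inner hash: sum = 52+163+54+54+54+54+54+72+98+102+122+80 = 959 → 03 bf.
Outer hash (recomputed tag): sum = 94+201+92+92+92+92+92+3+191 = 949 → 03 b5.
Recomputed tag = 03b5; claimed = a0b5 → mismatch.

invalid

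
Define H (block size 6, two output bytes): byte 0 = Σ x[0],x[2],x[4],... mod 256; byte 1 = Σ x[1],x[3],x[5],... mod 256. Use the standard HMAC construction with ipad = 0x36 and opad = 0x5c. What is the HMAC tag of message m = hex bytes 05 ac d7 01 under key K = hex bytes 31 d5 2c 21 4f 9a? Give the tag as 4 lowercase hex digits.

Key hex bytes 31 d5 2c 21 4f 9a is exactly B = 6 bytes: K' = 31 d5 2c 21 4f 9a.
K' ⊕ ipad = 07 e3 1a 17 79 ac.  K' ⊕ opad = 6d 89 70 7d 13 c6.
Inner input = (K'⊕ipad) ∥ m = 07 e3 1a 17 79 ac ∥ 05 ac d7 01.
Inner hash: even-index sum = 374 mod 256 = 118; odd-index sum = 595 mod 256 = 83 → 76 53.
Outer input = (K'⊕opad) ∥ inner = 6d 89 70 7d 13 c6 ∥ 76 53.
Outer hash (tag): even-index sum = 358 mod 256 = 102; odd-index sum = 543 mod 256 = 31 → 66 1f.

661f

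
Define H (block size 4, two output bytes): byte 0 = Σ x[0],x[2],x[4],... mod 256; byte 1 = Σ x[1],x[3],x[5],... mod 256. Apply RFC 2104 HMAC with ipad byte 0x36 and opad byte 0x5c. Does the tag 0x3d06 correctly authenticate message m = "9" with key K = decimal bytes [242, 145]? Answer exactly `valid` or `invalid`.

Key decimal bytes [242, 145] = f2 91 is 2 bytes ≤ B = 4; zero-pad to 4 bytes: K' = f2 91 00 00.
K' ⊕ ipad = c4 a7 36 36; K' ⊕ opad = ae cd 5c 5c.
Inner hash: even-index sum = 307 mod 256 = 51; odd-index sum = 221 mod 256 = 221 → 33 dd.
Outer hash (recomputed tag): even-index sum = 317 mod 256 = 61; odd-index sum = 518 mod 256 = 6 → 3d 06.
Recomputed tag = 3d06; claimed = 3d06 → match.

valid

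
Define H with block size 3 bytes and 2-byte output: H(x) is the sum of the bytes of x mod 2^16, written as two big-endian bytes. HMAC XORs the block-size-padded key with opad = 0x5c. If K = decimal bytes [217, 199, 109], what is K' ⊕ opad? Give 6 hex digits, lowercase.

859b31

Key decimal bytes [217, 199, 109] = d9 c7 6d is exactly B = 3 bytes: K' = d9 c7 6d.
XOR each byte with 0x5c: d9⊕5c=85, c7⊕5c=9b, 6d⊕5c=31.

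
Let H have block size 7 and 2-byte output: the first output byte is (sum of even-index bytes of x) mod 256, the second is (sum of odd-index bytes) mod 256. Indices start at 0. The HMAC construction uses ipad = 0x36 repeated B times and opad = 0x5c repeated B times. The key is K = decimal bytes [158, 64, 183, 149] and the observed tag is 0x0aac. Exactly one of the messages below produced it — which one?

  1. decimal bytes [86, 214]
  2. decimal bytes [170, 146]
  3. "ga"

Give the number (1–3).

Key decimal bytes [158, 64, 183, 149] = 9e 40 b7 95 is 4 bytes ≤ B = 7; zero-pad to 7 bytes: K' = 9e 40 b7 95 00 00 00.
K' ⊕ ipad = a8 76 81 a3 36 36 36; K' ⊕ opad = c2 1c eb c9 5c 5c 5c.
m1: inner = H(a8 76 81 a3 36 36 36 56 d6) = 6b a5; tag = H(c2 1c eb c9 5c 5c 5c 6b a5) = 0aac ← matches
m2: inner = H(a8 76 81 a3 36 36 36 aa 92) = 27 f9; tag = H(c2 1c eb c9 5c 5c 5c 27 f9) = 5e68
m3: inner = H(a8 76 81 a3 36 36 36 67 61) = f6 b6; tag = H(c2 1c eb c9 5c 5c 5c f6 b6) = 1b37

1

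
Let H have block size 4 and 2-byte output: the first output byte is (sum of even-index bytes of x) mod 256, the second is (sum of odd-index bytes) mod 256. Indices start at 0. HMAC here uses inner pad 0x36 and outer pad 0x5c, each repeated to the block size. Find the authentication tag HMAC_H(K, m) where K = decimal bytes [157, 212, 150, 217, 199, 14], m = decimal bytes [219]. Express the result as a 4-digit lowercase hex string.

df06

Key decimal bytes [157, 212, 150, 217, 199, 14] = 9d d4 96 d9 c7 0e is 6 bytes > B = 4, so hash it first: H(key) = fa bb, then zero-pad to 4 bytes: K' = fa bb 00 00.
K' ⊕ ipad = cc 8d 36 36.  K' ⊕ opad = a6 e7 5c 5c.
Inner input = (K'⊕ipad) ∥ m = cc 8d 36 36 ∥ db.
Inner hash: even-index sum = 477 mod 256 = 221; odd-index sum = 195 mod 256 = 195 → dd c3.
Outer input = (K'⊕opad) ∥ inner = a6 e7 5c 5c ∥ dd c3.
Outer hash (tag): even-index sum = 479 mod 256 = 223; odd-index sum = 518 mod 256 = 6 → df 06.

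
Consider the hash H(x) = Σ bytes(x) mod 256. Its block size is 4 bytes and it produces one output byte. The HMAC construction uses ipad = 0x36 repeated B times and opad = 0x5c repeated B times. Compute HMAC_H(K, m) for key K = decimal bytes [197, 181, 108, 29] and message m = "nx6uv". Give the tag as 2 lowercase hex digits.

f5

Key decimal bytes [197, 181, 108, 29] = c5 b5 6c 1d is exactly B = 4 bytes: K' = c5 b5 6c 1d.
K' ⊕ ipad = f3 83 5a 2b.  K' ⊕ opad = 99 e9 30 41.
Inner input = (K'⊕ipad) ∥ m = f3 83 5a 2b ∥ 6e 78 36 75 76.
Inner hash: sum = 243+131+90+43+110+120+54+117+118 = 1026; mod 256 = 2 → 02.
Outer input = (K'⊕opad) ∥ inner = 99 e9 30 41 ∥ 02.
Outer hash (tag): sum = 153+233+48+65+2 = 501; mod 256 = 245 → f5.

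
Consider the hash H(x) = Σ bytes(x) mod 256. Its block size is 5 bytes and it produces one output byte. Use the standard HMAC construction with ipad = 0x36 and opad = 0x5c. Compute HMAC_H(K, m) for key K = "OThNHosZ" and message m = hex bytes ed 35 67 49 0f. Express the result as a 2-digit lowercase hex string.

Key "OThNHosZ" = 4f 54 68 4e 48 6f 73 5a is 8 bytes > B = 5, so hash it first: H(key) = dd, then zero-pad to 5 bytes: K' = dd 00 00 00 00.
K' ⊕ ipad = eb 36 36 36 36.  K' ⊕ opad = 81 5c 5c 5c 5c.
Inner input = (K'⊕ipad) ∥ m = eb 36 36 36 36 ∥ ed 35 67 49 0f.
Inner hash: sum = 235+54+54+54+54+237+53+103+73+15 = 932; mod 256 = 164 → a4.
Outer input = (K'⊕opad) ∥ inner = 81 5c 5c 5c 5c ∥ a4.
Outer hash (tag): sum = 129+92+92+92+92+164 = 661; mod 256 = 149 → 95.

95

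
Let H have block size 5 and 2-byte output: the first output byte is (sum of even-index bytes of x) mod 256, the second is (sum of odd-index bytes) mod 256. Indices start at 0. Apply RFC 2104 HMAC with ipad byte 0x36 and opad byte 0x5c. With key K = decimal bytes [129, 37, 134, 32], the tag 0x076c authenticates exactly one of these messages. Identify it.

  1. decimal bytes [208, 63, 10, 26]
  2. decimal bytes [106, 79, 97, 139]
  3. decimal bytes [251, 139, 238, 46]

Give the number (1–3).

Key decimal bytes [129, 37, 134, 32] = 81 25 86 20 is 4 bytes ≤ B = 5; zero-pad to 5 bytes: K' = 81 25 86 20 00.
K' ⊕ ipad = b7 13 b0 16 36; K' ⊕ opad = dd 79 da 7c 5c.
m1: inner = H(b7 13 b0 16 36 d0 3f 0a 1a) = f6 03; tag = H(dd 79 da 7c 5c f6 03) = 16eb
m2: inner = H(b7 13 b0 16 36 6a 4f 61 8b) = 77 f4; tag = H(dd 79 da 7c 5c 77 f4) = 076c ← matches
m3: inner = H(b7 13 b0 16 36 fb 8b ee 2e) = 56 12; tag = H(dd 79 da 7c 5c 56 12) = 254b

2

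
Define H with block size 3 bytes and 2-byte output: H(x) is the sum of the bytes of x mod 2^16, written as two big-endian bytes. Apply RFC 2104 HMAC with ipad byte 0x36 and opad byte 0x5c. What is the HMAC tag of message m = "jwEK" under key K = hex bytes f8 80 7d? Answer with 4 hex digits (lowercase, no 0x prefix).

Key hex bytes f8 80 7d is exactly B = 3 bytes: K' = f8 80 7d.
K' ⊕ ipad = ce b6 4b.  K' ⊕ opad = a4 dc 21.
Inner input = (K'⊕ipad) ∥ m = ce b6 4b ∥ 6a 77 45 4b.
Inner hash: sum = 206+182+75+106+119+69+75 = 832 → 03 40.
Outer input = (K'⊕opad) ∥ inner = a4 dc 21 ∥ 03 40.
Outer hash (tag): sum = 164+220+33+3+64 = 484 → 01 e4.

01e4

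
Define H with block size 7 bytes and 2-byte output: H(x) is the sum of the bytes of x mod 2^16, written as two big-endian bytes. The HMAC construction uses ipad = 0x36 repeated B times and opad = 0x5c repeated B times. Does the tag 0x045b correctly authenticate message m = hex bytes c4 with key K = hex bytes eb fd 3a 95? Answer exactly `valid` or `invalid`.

valid

Key hex bytes eb fd 3a 95 is 4 bytes ≤ B = 7; zero-pad to 7 bytes: K' = eb fd 3a 95 00 00 00.
K' ⊕ ipad = dd cb 0c a3 36 36 36; K' ⊕ opad = b7 a1 66 c9 5c 5c 5c.
Inner hash: sum = 221+203+12+163+54+54+54+196 = 957 → 03 bd.
Outer hash (recomputed tag): sum = 183+161+102+201+92+92+92+3+189 = 1115 → 04 5b.
Recomputed tag = 045b; claimed = 045b → match.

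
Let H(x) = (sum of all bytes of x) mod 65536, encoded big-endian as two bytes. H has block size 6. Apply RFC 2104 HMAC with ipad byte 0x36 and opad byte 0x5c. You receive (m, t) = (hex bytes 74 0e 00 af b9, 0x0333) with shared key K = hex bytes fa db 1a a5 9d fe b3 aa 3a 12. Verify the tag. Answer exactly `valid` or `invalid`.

Key hex bytes fa db 1a a5 9d fe b3 aa 3a 12 is 10 bytes > B = 6, so hash it first: H(key) = 05 d8, then zero-pad to 6 bytes: K' = 05 d8 00 00 00 00.
K' ⊕ ipad = 33 ee 36 36 36 36; K' ⊕ opad = 59 84 5c 5c 5c 5c.
Inner hash: sum = 51+238+54+54+54+54+116+14+0+175+185 = 995 → 03 e3.
Outer hash (recomputed tag): sum = 89+132+92+92+92+92+3+227 = 819 → 03 33.
Recomputed tag = 0333; claimed = 0333 → match.

valid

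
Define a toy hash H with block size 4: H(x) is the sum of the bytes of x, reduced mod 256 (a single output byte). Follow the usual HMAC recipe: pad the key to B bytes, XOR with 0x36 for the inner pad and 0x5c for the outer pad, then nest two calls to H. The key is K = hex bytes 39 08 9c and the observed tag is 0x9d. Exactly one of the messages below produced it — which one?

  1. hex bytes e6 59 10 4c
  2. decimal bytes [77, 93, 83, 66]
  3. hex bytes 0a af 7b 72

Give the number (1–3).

1

Key hex bytes 39 08 9c is 3 bytes ≤ B = 4; zero-pad to 4 bytes: K' = 39 08 9c 00.
K' ⊕ ipad = 0f 3e aa 36; K' ⊕ opad = 65 54 c0 5c.
m1: inner = H(0f 3e aa 36 e6 59 10 4c) = c8; tag = H(65 54 c0 5c c8) = 9d ← matches
m2: inner = H(0f 3e aa 36 4d 5d 53 42) = 6c; tag = H(65 54 c0 5c 6c) = 41
m3: inner = H(0f 3e aa 36 0a af 7b 72) = d3; tag = H(65 54 c0 5c d3) = a8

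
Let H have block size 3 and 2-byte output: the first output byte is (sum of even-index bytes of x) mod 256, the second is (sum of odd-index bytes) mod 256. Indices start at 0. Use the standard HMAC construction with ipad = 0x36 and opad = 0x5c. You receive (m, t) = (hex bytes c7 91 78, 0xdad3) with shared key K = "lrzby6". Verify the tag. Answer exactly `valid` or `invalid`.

Key "lrzby6" = 6c 72 7a 62 79 36 is 6 bytes > B = 3, so hash it first: H(key) = 5f 0a, then zero-pad to 3 bytes: K' = 5f 0a 00.
K' ⊕ ipad = 69 3c 36; K' ⊕ opad = 03 56 5c.
Inner hash: even-index sum = 304 mod 256 = 48; odd-index sum = 379 mod 256 = 123 → 30 7b.
Outer hash (recomputed tag): even-index sum = 218 mod 256 = 218; odd-index sum = 134 mod 256 = 134 → da 86.
Recomputed tag = da86; claimed = dad3 → mismatch.

invalid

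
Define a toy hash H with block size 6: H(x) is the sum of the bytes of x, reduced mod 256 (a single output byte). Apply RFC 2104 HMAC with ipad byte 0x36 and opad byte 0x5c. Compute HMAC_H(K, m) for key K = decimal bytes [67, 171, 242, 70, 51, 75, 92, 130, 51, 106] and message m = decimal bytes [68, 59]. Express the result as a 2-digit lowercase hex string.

Key decimal bytes [67, 171, 242, 70, 51, 75, 92, 130, 51, 106] = 43 ab f2 46 33 4b 5c 82 33 6a is 10 bytes > B = 6, so hash it first: H(key) = 1f, then zero-pad to 6 bytes: K' = 1f 00 00 00 00 00.
K' ⊕ ipad = 29 36 36 36 36 36.  K' ⊕ opad = 43 5c 5c 5c 5c 5c.
Inner input = (K'⊕ipad) ∥ m = 29 36 36 36 36 36 ∥ 44 3b.
Inner hash: sum = 41+54+54+54+54+54+68+59 = 438; mod 256 = 182 → b6.
Outer input = (K'⊕opad) ∥ inner = 43 5c 5c 5c 5c 5c ∥ b6.
Outer hash (tag): sum = 67+92+92+92+92+92+182 = 709; mod 256 = 197 → c5.

c5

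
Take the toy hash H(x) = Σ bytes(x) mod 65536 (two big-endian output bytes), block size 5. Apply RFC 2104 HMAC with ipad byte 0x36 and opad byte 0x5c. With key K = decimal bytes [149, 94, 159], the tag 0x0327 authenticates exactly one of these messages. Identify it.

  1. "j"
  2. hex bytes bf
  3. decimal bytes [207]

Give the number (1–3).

Key decimal bytes [149, 94, 159] = 95 5e 9f is 3 bytes ≤ B = 5; zero-pad to 5 bytes: K' = 95 5e 9f 00 00.
K' ⊕ ipad = a3 68 a9 36 36; K' ⊕ opad = c9 02 c3 5c 5c.
m1: inner = H(a3 68 a9 36 36 6a) = 02 8a; tag = H(c9 02 c3 5c 5c 02 8a) = 02d2
m2: inner = H(a3 68 a9 36 36 bf) = 02 df; tag = H(c9 02 c3 5c 5c 02 df) = 0327 ← matches
m3: inner = H(a3 68 a9 36 36 cf) = 02 ef; tag = H(c9 02 c3 5c 5c 02 ef) = 0337

2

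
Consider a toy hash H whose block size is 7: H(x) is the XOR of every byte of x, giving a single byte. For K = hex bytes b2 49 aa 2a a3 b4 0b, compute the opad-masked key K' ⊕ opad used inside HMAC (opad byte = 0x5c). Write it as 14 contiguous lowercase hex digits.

ee15f676ffe857

Key hex bytes b2 49 aa 2a a3 b4 0b is exactly B = 7 bytes: K' = b2 49 aa 2a a3 b4 0b.
XOR each byte with 0x5c: b2⊕5c=ee, 49⊕5c=15, aa⊕5c=f6, 2a⊕5c=76, a3⊕5c=ff, b4⊕5c=e8, 0b⊕5c=57.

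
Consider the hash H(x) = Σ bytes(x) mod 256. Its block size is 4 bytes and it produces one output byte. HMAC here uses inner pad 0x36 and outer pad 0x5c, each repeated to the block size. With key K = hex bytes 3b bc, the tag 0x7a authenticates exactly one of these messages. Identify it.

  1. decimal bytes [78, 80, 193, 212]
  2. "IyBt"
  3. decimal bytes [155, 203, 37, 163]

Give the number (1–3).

2

Key hex bytes 3b bc is 2 bytes ≤ B = 4; zero-pad to 4 bytes: K' = 3b bc 00 00.
K' ⊕ ipad = 0d 8a 36 36; K' ⊕ opad = 67 e0 5c 5c.
m1: inner = H(0d 8a 36 36 4e 50 c1 d4) = 36; tag = H(67 e0 5c 5c 36) = 35
m2: inner = H(0d 8a 36 36 49 79 42 74) = 7b; tag = H(67 e0 5c 5c 7b) = 7a ← matches
m3: inner = H(0d 8a 36 36 9b cb 25 a3) = 31; tag = H(67 e0 5c 5c 31) = 30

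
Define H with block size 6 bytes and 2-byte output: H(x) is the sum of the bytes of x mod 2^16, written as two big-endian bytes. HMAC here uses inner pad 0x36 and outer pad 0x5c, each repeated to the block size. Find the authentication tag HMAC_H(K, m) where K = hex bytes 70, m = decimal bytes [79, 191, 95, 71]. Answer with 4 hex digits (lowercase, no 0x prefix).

0203

Key hex bytes 70 is 1 byte ≤ B = 6; zero-pad to 6 bytes: K' = 70 00 00 00 00 00.
K' ⊕ ipad = 46 36 36 36 36 36.  K' ⊕ opad = 2c 5c 5c 5c 5c 5c.
Inner input = (K'⊕ipad) ∥ m = 46 36 36 36 36 36 ∥ 4f bf 5f 47.
Inner hash: sum = 70+54+54+54+54+54+79+191+95+71 = 776 → 03 08.
Outer input = (K'⊕opad) ∥ inner = 2c 5c 5c 5c 5c 5c ∥ 03 08.
Outer hash (tag): sum = 44+92+92+92+92+92+3+8 = 515 → 02 03.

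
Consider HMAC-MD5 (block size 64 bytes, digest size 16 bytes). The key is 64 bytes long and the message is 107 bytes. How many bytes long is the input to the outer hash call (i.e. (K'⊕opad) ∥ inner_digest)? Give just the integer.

80

Key is 64 ≤ 64 bytes, zero-padded: |K'| = 64.
Outer input = (K'⊕opad) ∥ H(inner) → 64 + 16 = 80 bytes.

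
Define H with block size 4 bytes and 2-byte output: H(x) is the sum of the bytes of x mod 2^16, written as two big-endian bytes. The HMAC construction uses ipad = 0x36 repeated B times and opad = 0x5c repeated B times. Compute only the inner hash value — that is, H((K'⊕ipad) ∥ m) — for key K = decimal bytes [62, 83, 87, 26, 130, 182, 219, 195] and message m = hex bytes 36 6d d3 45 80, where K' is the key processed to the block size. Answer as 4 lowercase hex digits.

Key decimal bytes [62, 83, 87, 26, 130, 182, 219, 195] = 3e 53 57 1a 82 b6 db c3 is 8 bytes > B = 4, so hash it first: H(key) = 03 d8, then zero-pad to 4 bytes: K' = 03 d8 00 00.
K' ⊕ ipad = 35 ee 36 36.
Inner input = 35 ee 36 36 ∥ 36 6d d3 45 80.
Inner hash: sum = 53+238+54+54+54+109+211+69+128 = 970 → 03 ca.

03ca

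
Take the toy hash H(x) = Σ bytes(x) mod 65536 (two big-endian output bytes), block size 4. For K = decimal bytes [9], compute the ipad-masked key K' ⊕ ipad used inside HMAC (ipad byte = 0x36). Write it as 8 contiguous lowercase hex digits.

3f363636

Key decimal bytes [9] = 09 is 1 byte ≤ B = 4; zero-pad to 4 bytes: K' = 09 00 00 00.
XOR each byte with 0x36: 09⊕36=3f, 00⊕36=36, 00⊕36=36, 00⊕36=36.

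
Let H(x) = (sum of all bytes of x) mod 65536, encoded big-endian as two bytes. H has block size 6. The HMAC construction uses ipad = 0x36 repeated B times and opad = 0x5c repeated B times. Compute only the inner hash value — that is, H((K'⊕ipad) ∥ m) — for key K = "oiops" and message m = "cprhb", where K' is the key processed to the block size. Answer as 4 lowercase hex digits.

Key "oiops" = 6f 69 6f 70 73 is 5 bytes ≤ B = 6; zero-pad to 6 bytes: K' = 6f 69 6f 70 73 00.
K' ⊕ ipad = 59 5f 59 46 45 36.
Inner input = 59 5f 59 46 45 36 ∥ 63 70 72 68 62.
Inner hash: sum = 89+95+89+70+69+54+99+112+114+104+98 = 993 → 03 e1.

03e1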